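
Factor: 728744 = 2^3*71^1*1283^1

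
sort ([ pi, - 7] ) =[-7, pi ] 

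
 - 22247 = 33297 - 55544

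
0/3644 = 0 = 0.00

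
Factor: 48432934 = 2^1*11^1*71^1*101^1*307^1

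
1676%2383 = 1676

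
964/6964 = 241/1741 = 0.14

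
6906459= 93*74263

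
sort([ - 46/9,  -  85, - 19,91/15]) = [ - 85,-19,-46/9 , 91/15] 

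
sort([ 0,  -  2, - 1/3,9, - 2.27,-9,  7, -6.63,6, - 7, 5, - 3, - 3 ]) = [  -  9, - 7, - 6.63,-3, - 3,-2.27, - 2, - 1/3,0,5,6,7,9]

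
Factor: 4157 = 4157^1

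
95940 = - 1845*(  -  52)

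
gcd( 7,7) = 7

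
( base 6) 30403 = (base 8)7703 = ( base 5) 112120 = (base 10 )4035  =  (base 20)A1F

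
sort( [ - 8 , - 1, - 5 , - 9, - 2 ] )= [ - 9, - 8, - 5,-2, - 1 ] 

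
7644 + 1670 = 9314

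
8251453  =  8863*931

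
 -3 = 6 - 9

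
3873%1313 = 1247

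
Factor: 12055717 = 1459^1 * 8263^1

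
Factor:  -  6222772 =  - 2^2*1555693^1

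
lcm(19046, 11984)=1066576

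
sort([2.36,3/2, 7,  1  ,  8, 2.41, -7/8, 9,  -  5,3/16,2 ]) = [ - 5,-7/8, 3/16,1,3/2, 2,2.36, 2.41, 7, 8, 9]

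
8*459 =3672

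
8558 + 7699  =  16257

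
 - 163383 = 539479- 702862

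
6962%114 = 8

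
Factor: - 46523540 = - 2^2 * 5^1*7^2 * 29^1*1637^1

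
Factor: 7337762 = 2^1*19^1*31^1*6229^1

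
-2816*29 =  -81664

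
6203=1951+4252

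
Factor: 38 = 2^1*19^1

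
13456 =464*29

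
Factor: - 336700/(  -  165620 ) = 5^1 * 7^ ( - 1 )*13^(  -  1 )*37^1 = 185/91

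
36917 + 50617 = 87534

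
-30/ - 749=30/749 = 0.04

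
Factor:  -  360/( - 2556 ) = 10/71 = 2^1*5^1*71^(  -  1)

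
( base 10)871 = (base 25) 19l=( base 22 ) 1HD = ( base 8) 1547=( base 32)R7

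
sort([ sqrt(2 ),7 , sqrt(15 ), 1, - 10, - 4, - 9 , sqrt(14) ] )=[  -  10, - 9, - 4,1, sqrt(2 ),sqrt(14),sqrt( 15 ),7]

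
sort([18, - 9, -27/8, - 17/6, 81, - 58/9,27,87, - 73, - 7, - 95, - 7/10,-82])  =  [ - 95, - 82, - 73, - 9, - 7, -58/9,-27/8, - 17/6,  -  7/10, 18,27,  81,87 ]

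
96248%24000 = 248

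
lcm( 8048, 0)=0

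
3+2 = 5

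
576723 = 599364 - 22641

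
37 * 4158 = 153846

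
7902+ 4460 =12362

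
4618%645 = 103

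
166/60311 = 166/60311 = 0.00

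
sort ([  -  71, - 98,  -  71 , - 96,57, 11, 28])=[ - 98,-96, - 71, - 71,11,28,  57] 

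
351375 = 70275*5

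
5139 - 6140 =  - 1001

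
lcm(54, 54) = 54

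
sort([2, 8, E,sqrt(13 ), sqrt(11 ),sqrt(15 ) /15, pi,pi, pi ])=[ sqrt (15)/15, 2, E , pi, pi,pi,sqrt(11 ),sqrt( 13 ),8 ]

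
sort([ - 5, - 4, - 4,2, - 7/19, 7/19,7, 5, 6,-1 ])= [ - 5,  -  4, - 4, - 1, - 7/19, 7/19, 2, 5,6,7]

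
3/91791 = 1/30597 = 0.00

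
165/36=55/12 =4.58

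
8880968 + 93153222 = 102034190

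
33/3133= 33/3133 = 0.01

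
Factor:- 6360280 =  - 2^3*5^1*29^1 * 5483^1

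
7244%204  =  104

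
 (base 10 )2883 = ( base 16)b43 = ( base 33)2LC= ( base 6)21203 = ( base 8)5503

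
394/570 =197/285=   0.69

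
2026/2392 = 1013/1196 = 0.85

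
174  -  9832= -9658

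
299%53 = 34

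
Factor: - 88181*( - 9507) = 3^1*109^1* 809^1*3169^1=838336767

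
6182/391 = 15  +  317/391 =15.81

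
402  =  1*402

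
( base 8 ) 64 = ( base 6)124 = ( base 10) 52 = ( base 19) 2e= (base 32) 1K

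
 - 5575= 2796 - 8371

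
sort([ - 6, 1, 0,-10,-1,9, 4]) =[ - 10, - 6, - 1,0,  1,4,9]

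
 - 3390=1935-5325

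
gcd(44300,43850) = 50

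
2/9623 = 2/9623 = 0.00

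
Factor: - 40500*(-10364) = 419742000 = 2^4*3^4*5^3*2591^1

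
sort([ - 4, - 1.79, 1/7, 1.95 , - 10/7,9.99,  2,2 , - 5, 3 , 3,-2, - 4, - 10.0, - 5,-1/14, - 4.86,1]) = [ - 10.0,-5, - 5 , - 4.86, - 4, - 4, - 2 , - 1.79, - 10/7, - 1/14, 1/7,1,  1.95 , 2, 2,3 , 3 , 9.99]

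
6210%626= 576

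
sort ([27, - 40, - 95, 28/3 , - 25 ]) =[ - 95, - 40, - 25,28/3, 27] 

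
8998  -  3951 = 5047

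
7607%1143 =749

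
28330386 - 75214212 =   -  46883826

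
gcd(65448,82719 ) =909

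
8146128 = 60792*134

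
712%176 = 8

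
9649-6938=2711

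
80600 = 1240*65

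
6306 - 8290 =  -1984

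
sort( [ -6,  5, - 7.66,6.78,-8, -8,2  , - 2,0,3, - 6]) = [ - 8, - 8, - 7.66,-6, - 6, - 2,0,2,3,5,6.78 ] 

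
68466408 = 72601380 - 4134972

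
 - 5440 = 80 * ( - 68) 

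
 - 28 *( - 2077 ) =58156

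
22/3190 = 1/145=0.01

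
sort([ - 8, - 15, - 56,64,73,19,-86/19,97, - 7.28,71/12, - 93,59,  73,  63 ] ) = [ - 93,-56,-15, - 8, - 7.28,-86/19, 71/12, 19,59, 63, 64, 73 , 73 , 97]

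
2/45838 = 1/22919 = 0.00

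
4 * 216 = 864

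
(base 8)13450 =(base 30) 6HI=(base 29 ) 71C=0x1728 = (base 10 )5928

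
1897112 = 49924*38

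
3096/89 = 34 + 70/89=34.79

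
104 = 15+89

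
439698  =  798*551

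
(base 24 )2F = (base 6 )143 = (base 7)120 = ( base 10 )63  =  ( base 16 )3F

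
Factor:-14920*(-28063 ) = 2^3*5^1*7^1 * 19^1*211^1*373^1 = 418699960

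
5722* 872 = 4989584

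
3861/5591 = 3861/5591 = 0.69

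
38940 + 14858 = 53798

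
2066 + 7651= 9717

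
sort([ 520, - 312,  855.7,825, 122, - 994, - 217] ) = [ - 994, - 312, - 217, 122, 520,825 , 855.7]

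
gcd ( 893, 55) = 1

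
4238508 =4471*948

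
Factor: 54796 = 2^2*7^1*19^1 * 103^1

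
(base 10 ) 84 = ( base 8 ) 124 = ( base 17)4g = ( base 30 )2O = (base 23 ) 3f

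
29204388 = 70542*414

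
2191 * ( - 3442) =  - 7541422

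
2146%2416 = 2146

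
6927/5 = 1385 + 2/5 = 1385.40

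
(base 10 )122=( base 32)3q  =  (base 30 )42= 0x7a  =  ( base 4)1322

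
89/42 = 89/42= 2.12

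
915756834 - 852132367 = 63624467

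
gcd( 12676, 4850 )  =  2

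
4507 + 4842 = 9349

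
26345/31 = 849 + 26/31 = 849.84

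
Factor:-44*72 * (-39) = 2^5*3^3*11^1*13^1 = 123552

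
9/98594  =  9/98594 = 0.00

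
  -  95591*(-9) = 860319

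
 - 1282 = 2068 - 3350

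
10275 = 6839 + 3436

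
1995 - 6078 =-4083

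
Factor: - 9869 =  - 71^1 * 139^1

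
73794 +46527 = 120321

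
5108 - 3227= 1881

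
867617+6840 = 874457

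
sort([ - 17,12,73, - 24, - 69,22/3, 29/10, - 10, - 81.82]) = [  -  81.82, - 69, - 24, - 17, - 10, 29/10,22/3,12,  73] 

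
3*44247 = 132741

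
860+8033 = 8893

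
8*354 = 2832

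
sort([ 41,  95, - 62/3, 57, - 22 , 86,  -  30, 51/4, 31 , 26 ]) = [ - 30 , - 22, - 62/3 , 51/4,26, 31,41,57, 86,95]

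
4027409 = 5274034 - 1246625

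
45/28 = 1+17/28 = 1.61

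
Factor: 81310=2^1*5^1*47^1*173^1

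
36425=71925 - 35500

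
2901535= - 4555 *(  -  637 ) 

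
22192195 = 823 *26965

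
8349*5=41745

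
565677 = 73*7749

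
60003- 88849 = - 28846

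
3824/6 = 637 + 1/3 = 637.33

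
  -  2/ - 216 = 1/108=0.01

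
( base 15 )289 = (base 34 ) h1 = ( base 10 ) 579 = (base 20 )18J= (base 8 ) 1103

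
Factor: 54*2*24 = 2592 = 2^5*3^4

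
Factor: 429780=2^2* 3^1*5^1*13^1*19^1*29^1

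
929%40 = 9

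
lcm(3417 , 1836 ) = 123012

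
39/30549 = 13/10183 = 0.00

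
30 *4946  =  148380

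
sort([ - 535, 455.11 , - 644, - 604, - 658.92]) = [-658.92, - 644, - 604,- 535,455.11] 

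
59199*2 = 118398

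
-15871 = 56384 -72255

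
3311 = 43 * 77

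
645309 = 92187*7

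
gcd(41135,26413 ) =433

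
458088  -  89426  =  368662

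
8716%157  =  81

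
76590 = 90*851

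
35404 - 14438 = 20966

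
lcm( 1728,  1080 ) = 8640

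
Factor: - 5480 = - 2^3*5^1*137^1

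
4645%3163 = 1482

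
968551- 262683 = 705868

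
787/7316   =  787/7316  =  0.11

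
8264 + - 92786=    - 84522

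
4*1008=4032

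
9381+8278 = 17659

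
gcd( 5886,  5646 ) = 6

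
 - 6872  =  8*( - 859)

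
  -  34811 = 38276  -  73087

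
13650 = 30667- 17017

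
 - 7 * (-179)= 1253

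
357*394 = 140658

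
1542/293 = 5 + 77/293 = 5.26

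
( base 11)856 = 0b10000000101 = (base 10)1029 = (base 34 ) u9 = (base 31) 126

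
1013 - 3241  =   - 2228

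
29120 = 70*416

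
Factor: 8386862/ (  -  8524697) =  - 2^1 * 11^1*23^( - 1 )  *  281^(-1)* 1319^(  -  1 )*381221^1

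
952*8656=8240512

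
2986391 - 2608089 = 378302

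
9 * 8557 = 77013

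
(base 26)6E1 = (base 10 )4421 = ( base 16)1145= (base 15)149B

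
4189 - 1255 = 2934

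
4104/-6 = - 684 + 0/1 =-684.00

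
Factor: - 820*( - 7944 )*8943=2^5*3^2*5^1*11^1 *41^1*271^1*331^1 = 58255417440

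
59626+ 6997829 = 7057455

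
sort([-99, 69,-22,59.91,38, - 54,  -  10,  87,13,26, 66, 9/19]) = [ -99, - 54, - 22, - 10 , 9/19,13,26, 38,59.91, 66, 69 , 87]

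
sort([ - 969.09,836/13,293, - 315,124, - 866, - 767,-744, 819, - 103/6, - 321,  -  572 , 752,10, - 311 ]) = [ - 969.09, - 866, - 767 , - 744, - 572,-321, - 315,  -  311, - 103/6,10,836/13, 124, 293,752,819] 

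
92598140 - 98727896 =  - 6129756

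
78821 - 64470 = 14351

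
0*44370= 0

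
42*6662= 279804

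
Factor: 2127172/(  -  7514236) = -531793^1*1878559^ ( - 1 ) = -531793/1878559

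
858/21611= 858/21611 = 0.04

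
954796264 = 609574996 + 345221268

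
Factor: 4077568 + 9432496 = 13510064 = 2^4*19^2*2339^1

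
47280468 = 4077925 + 43202543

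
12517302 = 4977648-  -  7539654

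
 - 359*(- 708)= 254172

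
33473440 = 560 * 59774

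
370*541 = 200170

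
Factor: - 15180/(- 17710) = 2^1*3^1 *7^(  -  1 ) = 6/7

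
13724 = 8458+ 5266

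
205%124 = 81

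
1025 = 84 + 941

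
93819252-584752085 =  - 490932833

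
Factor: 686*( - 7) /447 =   -  4802/447 = -2^1*3^(  -  1 )*7^4 * 149^( - 1) 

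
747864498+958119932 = 1705984430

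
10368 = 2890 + 7478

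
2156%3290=2156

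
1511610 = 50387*30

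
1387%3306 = 1387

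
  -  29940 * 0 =0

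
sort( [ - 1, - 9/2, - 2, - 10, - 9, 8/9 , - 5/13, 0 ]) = [ - 10, - 9,  -  9/2, - 2,- 1, - 5/13, 0,  8/9] 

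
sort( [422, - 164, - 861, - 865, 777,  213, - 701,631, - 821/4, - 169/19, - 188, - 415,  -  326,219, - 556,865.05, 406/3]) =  [- 865, - 861,-701, - 556,-415,-326 , - 821/4, - 188,-164, -169/19,  406/3, 213, 219, 422, 631, 777, 865.05]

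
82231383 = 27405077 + 54826306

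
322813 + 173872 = 496685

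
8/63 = 8/63 = 0.13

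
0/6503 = 0 = 0.00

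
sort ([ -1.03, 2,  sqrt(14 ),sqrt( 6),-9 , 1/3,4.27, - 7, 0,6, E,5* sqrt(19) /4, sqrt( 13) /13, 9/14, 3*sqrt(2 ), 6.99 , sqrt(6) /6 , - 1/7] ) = [ - 9, - 7, - 1.03,  -  1/7,0, sqrt( 13) /13,1/3, sqrt( 6) /6,9/14, 2, sqrt(6 ), E, sqrt( 14), 3*sqrt( 2 ), 4.27 , 5 * sqrt( 19) /4,6, 6.99]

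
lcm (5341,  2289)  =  16023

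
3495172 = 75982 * 46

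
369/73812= 123/24604=0.00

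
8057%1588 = 117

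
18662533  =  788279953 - 769617420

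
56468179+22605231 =79073410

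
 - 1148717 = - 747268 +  -401449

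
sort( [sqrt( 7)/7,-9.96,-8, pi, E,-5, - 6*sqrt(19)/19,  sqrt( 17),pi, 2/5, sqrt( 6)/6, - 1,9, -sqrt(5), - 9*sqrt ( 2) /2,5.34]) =[ -9.96,- 8 ,-9*sqrt( 2)/2,-5 , - sqrt( 5 ),-6 * sqrt( 19)/19, - 1,sqrt( 7) /7,2/5,sqrt( 6 ) /6, E, pi, pi,sqrt( 17 ),5.34,9]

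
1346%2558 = 1346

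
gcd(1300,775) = 25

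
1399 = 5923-4524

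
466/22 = 21 + 2/11 = 21.18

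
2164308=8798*246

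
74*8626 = 638324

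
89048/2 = 44524 = 44524.00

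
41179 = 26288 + 14891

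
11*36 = 396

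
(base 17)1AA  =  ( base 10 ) 469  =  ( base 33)E7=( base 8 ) 725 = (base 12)331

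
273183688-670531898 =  - 397348210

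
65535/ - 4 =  - 16384 + 1/4 = -16383.75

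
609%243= 123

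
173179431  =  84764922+88414509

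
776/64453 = 776/64453= 0.01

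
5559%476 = 323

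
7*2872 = 20104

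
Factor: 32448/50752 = 3^1*13^1*61^(-1) = 39/61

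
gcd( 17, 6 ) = 1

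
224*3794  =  849856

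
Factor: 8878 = 2^1*23^1*193^1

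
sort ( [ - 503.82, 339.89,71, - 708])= [ - 708, - 503.82, 71 , 339.89]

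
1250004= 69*18116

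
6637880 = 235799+6402081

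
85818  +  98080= 183898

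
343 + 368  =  711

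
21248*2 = 42496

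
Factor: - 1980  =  -2^2*3^2*5^1*11^1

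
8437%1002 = 421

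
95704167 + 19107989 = 114812156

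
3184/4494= 1592/2247 = 0.71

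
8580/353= 8580/353 =24.31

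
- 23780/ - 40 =1189/2 = 594.50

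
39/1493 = 39/1493 = 0.03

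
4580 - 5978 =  - 1398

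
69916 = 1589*44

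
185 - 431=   -  246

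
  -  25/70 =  - 1  +  9/14 = - 0.36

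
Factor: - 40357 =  - 40357^1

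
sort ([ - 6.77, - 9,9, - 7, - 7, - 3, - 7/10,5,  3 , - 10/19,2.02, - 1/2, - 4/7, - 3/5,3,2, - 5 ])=[ - 9,-7, - 7,-6.77, - 5, - 3, - 7/10, - 3/5 ,  -  4/7, - 10/19, - 1/2,2,2.02,3,3,5, 9] 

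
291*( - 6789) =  -1975599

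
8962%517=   173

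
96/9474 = 16/1579= 0.01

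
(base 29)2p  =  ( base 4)1103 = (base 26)35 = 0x53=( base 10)83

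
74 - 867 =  - 793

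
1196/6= 598/3 = 199.33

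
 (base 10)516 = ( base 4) 20010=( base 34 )F6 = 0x204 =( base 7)1335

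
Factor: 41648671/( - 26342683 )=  - 19^( - 1)*71^1 * 586601^1  *  1386457^( - 1 )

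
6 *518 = 3108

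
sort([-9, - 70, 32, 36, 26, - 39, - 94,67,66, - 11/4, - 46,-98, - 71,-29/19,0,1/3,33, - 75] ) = [ - 98, - 94 , - 75,-71, - 70 ,-46, - 39, -9,-11/4, -29/19,0,1/3,26,  32,33, 36, 66,67 ] 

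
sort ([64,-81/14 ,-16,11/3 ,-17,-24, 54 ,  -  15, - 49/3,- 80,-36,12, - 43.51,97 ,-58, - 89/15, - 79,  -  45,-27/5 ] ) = [ - 80, - 79,  -  58,-45,-43.51,  -  36, - 24, - 17,-49/3 , - 16,-15,- 89/15,-81/14,-27/5, 11/3,12,54,64,97] 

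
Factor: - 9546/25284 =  -2^( - 1) * 7^(  -  2 ) * 37^1 = -37/98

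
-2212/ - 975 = 2212/975 = 2.27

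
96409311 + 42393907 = 138803218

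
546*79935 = 43644510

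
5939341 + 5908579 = 11847920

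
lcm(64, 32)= 64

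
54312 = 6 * 9052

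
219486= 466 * 471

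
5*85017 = 425085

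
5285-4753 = 532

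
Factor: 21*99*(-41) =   -  85239 = -3^3*7^1*11^1 * 41^1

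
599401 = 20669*29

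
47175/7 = 6739 + 2/7 = 6739.29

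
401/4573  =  401/4573 = 0.09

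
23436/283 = 82 + 230/283  =  82.81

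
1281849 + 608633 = 1890482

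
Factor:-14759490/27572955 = - 2^1*37^( - 1)*49681^( - 1 )*491983^1 = -983966/1838197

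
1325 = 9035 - 7710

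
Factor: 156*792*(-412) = -2^7*3^3*11^1*13^1*103^1=- 50903424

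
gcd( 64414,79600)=2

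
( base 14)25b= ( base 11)3a0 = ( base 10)473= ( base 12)335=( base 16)1d9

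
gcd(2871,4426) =1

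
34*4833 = 164322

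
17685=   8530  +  9155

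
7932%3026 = 1880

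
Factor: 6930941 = 97^1*71453^1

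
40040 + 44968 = 85008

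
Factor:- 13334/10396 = - 59/46 = - 2^( - 1 )*23^( - 1 )*59^1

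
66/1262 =33/631=0.05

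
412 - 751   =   - 339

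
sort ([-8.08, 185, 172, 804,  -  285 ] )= [ - 285, - 8.08,172, 185, 804 ] 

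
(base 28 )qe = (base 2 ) 1011100110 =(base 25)14h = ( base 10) 742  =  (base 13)451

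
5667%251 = 145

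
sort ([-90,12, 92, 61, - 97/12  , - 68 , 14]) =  [ - 90, - 68 , - 97/12, 12,14,61,92 ]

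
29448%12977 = 3494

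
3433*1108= 3803764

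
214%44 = 38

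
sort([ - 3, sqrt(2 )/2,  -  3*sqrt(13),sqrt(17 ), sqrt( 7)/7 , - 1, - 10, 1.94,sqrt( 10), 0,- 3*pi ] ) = [ - 3*sqrt(13), - 10, - 3*pi, - 3, - 1,  0, sqrt( 7)/7, sqrt(2)/2, 1.94 , sqrt (10 ),sqrt(17)]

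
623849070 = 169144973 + 454704097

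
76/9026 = 38/4513 =0.01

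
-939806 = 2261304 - 3201110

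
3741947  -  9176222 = -5434275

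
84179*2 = 168358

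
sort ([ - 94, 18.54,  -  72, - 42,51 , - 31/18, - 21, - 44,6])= [ - 94,-72, - 44, - 42 , - 21, - 31/18, 6,18.54,51]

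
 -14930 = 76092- 91022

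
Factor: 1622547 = 3^2*139^1*1297^1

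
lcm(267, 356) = 1068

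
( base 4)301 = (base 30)1j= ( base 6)121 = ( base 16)31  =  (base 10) 49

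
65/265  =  13/53  =  0.25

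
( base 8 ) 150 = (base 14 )76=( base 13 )80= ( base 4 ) 1220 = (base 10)104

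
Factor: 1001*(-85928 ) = -86013928 = -  2^3*7^1*11^1*13^1*23^1*467^1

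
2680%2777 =2680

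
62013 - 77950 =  - 15937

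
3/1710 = 1/570 = 0.00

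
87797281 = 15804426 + 71992855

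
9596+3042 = 12638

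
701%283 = 135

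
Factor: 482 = 2^1*241^1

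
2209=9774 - 7565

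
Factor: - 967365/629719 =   -  3^2 * 5^1*7^1*37^1*41^ ( - 1)*83^1*15359^( - 1)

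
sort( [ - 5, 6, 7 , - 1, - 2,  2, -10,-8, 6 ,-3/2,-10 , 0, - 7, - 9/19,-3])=[ - 10,-10,-8, - 7, - 5, - 3,-2, - 3/2, - 1,-9/19,0,2, 6, 6, 7 ]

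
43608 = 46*948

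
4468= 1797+2671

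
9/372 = 3/124 = 0.02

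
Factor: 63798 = 2^1 * 3^1 * 7^3*31^1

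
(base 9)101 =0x52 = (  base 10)82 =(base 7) 145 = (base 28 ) 2Q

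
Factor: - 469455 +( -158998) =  - 7^1*89779^1 = -628453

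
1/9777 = 1/9777 = 0.00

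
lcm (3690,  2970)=121770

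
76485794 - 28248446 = 48237348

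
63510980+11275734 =74786714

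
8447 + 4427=12874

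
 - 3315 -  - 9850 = 6535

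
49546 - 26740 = 22806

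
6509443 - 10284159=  - 3774716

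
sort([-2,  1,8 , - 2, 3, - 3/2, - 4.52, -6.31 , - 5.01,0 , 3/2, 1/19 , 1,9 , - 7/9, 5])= [ - 6.31 , - 5.01 , - 4.52, - 2, - 2 , - 3/2, - 7/9 , 0,1/19,  1,  1, 3/2, 3 , 5, 8,9 ]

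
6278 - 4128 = 2150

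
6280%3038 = 204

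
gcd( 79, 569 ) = 1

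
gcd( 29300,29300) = 29300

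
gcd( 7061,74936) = 1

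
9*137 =1233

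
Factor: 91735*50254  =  4610050690  =  2^1*5^1*7^1*2621^1*25127^1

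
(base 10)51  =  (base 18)2f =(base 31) 1K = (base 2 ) 110011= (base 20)2B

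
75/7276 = 75/7276 = 0.01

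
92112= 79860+12252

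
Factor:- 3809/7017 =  - 3^(-1)*13^1*293^1*2339^(-1 )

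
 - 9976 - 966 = -10942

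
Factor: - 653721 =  - 3^1*217907^1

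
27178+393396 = 420574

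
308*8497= 2617076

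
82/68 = 1 + 7/34 = 1.21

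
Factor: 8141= 7^1* 1163^1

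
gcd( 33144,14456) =8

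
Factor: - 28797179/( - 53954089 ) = 7^( - 1)*19^1*53^1*28597^1 * 7707727^(- 1)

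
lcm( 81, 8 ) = 648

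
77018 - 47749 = 29269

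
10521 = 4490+6031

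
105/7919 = 105/7919 = 0.01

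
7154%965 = 399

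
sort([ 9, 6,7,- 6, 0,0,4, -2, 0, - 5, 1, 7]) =[ - 6,  -  5, - 2 , 0, 0, 0  ,  1, 4, 6 , 7, 7, 9]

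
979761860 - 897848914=81912946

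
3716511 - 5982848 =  - 2266337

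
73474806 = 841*87366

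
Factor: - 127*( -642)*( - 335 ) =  - 2^1*3^1*5^1*67^1*107^1 * 127^1= - 27313890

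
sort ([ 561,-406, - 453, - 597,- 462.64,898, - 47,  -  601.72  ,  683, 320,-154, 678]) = [ - 601.72, - 597,-462.64, - 453,-406, -154,-47, 320, 561,  678, 683,898 ]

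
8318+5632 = 13950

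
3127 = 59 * 53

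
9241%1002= 223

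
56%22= 12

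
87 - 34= 53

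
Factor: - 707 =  - 7^1*101^1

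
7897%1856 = 473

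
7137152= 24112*296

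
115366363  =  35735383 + 79630980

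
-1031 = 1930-2961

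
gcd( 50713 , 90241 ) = 1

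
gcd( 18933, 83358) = 3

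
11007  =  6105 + 4902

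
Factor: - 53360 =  - 2^4*5^1*23^1*29^1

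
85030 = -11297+96327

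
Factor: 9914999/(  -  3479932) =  - 2^ (-2)*181^1*54779^1*869983^ ( -1 ) 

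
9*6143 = 55287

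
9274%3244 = 2786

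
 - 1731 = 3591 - 5322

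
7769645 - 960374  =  6809271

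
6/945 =2/315 = 0.01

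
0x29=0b101001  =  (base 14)2d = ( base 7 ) 56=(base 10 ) 41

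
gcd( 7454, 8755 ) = 1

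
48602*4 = 194408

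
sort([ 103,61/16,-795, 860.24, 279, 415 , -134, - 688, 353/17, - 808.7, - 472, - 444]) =[ - 808.7, - 795, -688, - 472,- 444, - 134, 61/16, 353/17 , 103,279, 415,860.24 ]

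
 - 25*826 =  - 20650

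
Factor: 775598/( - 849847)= - 2^1 *17^( - 1)*49991^( - 1)*387799^1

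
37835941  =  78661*481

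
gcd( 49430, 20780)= 10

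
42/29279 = 42/29279  =  0.00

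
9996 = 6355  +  3641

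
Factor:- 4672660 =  - 2^2 * 5^1 * 167^1*1399^1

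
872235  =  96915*9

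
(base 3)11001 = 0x6D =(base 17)67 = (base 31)3G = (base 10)109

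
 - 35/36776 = -1+ 36741/36776= - 0.00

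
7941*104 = 825864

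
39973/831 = 39973/831 = 48.10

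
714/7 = 102=102.00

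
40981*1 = 40981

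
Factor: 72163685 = 5^1  *11^1 * 857^1*1531^1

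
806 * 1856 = 1495936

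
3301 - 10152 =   -  6851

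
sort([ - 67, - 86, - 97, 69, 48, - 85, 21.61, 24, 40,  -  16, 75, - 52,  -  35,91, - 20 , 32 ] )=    [ - 97,-86, -85,  -  67, - 52,- 35,  -  20, - 16, 21.61,24, 32,40, 48, 69, 75, 91]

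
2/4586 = 1/2293 = 0.00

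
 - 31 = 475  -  506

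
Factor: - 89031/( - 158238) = 2^(-1)*3^(-1 )*149^(-1)*503^1=503/894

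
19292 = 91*212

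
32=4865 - 4833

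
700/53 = 700/53 = 13.21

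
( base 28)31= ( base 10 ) 85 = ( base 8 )125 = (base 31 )2N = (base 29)2R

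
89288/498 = 179+73/249 = 179.29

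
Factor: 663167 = 663167^1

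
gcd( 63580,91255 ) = 5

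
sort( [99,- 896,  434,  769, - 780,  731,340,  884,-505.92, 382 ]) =[ - 896, - 780 ,  -  505.92, 99,340,382, 434,731  ,  769, 884 ] 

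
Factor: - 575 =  - 5^2*23^1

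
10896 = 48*227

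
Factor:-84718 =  - 2^1*42359^1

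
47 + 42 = 89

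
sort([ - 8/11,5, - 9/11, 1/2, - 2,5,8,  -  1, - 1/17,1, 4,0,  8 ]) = [ - 2,- 1,  -  9/11, - 8/11 , - 1/17,0,1/2, 1,4,5,5,  8, 8 ]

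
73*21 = 1533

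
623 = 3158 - 2535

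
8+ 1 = 9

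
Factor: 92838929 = 2389^1  *38861^1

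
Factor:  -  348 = -2^2*3^1*29^1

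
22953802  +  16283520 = 39237322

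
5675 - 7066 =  - 1391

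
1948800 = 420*4640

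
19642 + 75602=95244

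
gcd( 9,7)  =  1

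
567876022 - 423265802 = 144610220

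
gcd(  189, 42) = 21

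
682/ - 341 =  - 2/1 = -2.00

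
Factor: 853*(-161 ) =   -  137333 = - 7^1*23^1*853^1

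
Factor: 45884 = 2^2*11471^1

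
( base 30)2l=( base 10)81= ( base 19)45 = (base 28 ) 2P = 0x51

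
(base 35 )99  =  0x144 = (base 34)9I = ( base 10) 324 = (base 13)1BC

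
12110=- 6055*( - 2)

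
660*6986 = 4610760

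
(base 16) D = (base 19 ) D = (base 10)13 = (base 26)D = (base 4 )31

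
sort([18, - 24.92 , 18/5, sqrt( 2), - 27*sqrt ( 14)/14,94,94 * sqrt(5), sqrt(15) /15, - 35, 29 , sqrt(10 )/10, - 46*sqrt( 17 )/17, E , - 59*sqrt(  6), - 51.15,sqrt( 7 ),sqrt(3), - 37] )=[ - 59*sqrt(6 ) , - 51.15, - 37, - 35, - 24.92, - 46*sqrt(17 )/17, - 27*sqrt( 14 ) /14, sqrt (15)/15, sqrt(10)/10,sqrt(2 ),sqrt( 3 ), sqrt( 7 ) , E,  18/5,  18, 29,94,94*sqrt( 5 ) ] 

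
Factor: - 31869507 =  - 3^1*127^1*233^1*359^1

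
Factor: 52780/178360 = 2^(  -  1)*7^(  -  2 )*29^1 = 29/98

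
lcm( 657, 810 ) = 59130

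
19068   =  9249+9819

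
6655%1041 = 409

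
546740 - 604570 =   -  57830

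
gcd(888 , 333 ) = 111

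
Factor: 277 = 277^1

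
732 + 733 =1465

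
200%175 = 25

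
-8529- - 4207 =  - 4322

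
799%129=25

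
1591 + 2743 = 4334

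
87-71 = 16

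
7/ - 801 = -1+794/801 = - 0.01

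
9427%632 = 579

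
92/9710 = 46/4855   =  0.01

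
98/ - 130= - 1 + 16/65  =  - 0.75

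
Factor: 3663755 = 5^1*17^1*43103^1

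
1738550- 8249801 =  - 6511251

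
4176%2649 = 1527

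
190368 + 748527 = 938895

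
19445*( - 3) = -58335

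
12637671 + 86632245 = 99269916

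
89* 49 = 4361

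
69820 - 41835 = 27985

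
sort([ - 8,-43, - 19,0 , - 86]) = [-86 ,- 43, - 19,  -  8,0]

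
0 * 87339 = 0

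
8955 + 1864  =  10819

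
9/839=9/839 = 0.01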